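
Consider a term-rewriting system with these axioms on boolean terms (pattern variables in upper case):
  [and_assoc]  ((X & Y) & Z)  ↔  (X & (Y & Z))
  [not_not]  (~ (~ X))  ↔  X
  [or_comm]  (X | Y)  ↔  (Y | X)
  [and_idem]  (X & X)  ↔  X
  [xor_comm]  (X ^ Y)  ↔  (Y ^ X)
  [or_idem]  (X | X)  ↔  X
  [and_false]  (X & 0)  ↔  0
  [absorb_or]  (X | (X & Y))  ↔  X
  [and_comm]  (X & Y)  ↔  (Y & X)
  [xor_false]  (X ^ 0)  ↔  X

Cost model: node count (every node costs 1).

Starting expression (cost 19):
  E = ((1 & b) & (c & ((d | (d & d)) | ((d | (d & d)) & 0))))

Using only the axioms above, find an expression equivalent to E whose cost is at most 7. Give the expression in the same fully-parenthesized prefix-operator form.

step 1: absorb_or (→) rewrites ((d | (d & d)) | ((d | (d & d)) & 0)) into (d | (d & d)), now ((1 & b) & (c & (d | (d & d))))
step 2: and_idem (→) rewrites (d & d) into d, now ((1 & b) & (c & (d | d)))
step 3: or_idem (→) rewrites (d | d) into d, reaching cost 7 (bound 7)

((1 & b) & (c & d))   [cost 7]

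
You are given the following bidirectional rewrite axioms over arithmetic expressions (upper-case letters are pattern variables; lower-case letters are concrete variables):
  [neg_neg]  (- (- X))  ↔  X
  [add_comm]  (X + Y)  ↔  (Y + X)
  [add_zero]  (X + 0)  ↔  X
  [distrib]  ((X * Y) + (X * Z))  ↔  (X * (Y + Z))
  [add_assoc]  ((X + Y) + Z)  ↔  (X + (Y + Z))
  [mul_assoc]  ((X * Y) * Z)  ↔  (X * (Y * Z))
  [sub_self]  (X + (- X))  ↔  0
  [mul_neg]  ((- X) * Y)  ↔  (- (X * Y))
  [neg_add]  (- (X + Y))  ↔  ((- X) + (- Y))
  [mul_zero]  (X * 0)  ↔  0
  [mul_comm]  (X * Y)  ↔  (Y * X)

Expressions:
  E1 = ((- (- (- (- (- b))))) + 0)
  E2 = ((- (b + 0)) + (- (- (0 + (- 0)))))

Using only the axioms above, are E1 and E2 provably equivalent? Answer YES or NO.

YES

(1) (- (- (- (- b))))  =[neg_neg →]=  (- (- b))    ⊢ ((- (- (- b))) + 0)
(2) ((- (- (- b))) + 0)  =[add_zero →]=  (- (- (- b)))
(3) (- (- b))  =[neg_neg →]=  b    ⊢ (- b)
(4) b  =[add_zero ←]=  (b + 0)    ⊢ (- (b + 0))
(5) (- (b + 0))  =[add_zero ←]=  ((- (b + 0)) + 0)
(6) 0  =[sub_self ←]=  (0 + (- 0))    ⊢ ((- (b + 0)) + (0 + (- 0)))
(7) (0 + (- 0))  =[neg_neg ←]=  (- (- (0 + (- 0))))    ⊢ E2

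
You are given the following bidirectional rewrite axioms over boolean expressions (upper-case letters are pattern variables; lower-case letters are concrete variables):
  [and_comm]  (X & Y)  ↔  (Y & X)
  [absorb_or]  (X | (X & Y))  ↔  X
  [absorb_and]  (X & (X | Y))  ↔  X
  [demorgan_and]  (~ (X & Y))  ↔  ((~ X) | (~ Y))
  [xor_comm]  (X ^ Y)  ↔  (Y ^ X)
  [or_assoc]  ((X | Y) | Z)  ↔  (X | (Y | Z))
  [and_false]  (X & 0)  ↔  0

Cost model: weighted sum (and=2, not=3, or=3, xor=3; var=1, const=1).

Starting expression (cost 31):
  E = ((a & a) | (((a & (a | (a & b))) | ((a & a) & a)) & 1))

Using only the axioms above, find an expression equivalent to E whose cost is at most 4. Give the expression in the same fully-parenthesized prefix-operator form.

(a & a)   [cost 4]

1. [absorb_or →] (a | (a & b))  →  a;  E = ((a & a) | (((a & a) | ((a & a) & a)) & 1))
2. [absorb_or →] ((a & a) | ((a & a) & a))  →  (a & a);  E = ((a & a) | ((a & a) & 1))
3. [absorb_or →] ((a & a) | ((a & a) & 1))  →  (a & a);  cost 4 ≤ 4, done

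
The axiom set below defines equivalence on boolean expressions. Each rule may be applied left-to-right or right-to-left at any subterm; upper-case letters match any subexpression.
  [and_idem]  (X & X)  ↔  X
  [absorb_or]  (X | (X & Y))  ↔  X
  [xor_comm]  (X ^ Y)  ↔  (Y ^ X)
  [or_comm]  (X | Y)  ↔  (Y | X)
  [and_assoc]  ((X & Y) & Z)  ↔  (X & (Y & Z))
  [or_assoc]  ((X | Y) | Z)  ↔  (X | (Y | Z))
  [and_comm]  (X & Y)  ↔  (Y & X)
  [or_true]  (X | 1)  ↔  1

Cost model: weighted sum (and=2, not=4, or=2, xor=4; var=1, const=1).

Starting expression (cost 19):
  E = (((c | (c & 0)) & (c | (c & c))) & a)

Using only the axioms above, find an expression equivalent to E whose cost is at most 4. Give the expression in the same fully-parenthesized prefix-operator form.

(c & a)   [cost 4]

(1) (c | (c & c))  =[absorb_or →]=  c    ⊢ (((c | (c & 0)) & c) & a)
(2) (c | (c & 0))  =[absorb_or →]=  c    ⊢ ((c & c) & a)
(3) (c & c)  =[and_idem →]=  c    ⊢ cost 4, within 4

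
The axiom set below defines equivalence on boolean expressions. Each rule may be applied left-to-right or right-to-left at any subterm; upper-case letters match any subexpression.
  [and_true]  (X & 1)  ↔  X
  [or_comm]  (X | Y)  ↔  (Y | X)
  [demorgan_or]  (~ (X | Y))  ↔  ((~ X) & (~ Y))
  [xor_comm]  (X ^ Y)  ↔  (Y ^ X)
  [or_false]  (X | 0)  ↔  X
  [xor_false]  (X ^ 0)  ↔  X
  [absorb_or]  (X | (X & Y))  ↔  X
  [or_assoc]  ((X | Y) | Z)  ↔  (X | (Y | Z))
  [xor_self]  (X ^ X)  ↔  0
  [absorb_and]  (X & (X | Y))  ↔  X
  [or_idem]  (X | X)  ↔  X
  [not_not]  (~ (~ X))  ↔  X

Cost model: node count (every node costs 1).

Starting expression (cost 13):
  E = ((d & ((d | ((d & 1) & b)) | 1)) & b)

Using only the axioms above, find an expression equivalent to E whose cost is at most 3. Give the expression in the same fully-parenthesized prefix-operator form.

1. [and_true →] (d & 1)  →  d;  E = ((d & ((d | (d & b)) | 1)) & b)
2. [absorb_or →] (d | (d & b))  →  d;  E = ((d & (d | 1)) & b)
3. [absorb_and →] (d & (d | 1))  →  d;  cost 3 ≤ 3, done

(d & b)   [cost 3]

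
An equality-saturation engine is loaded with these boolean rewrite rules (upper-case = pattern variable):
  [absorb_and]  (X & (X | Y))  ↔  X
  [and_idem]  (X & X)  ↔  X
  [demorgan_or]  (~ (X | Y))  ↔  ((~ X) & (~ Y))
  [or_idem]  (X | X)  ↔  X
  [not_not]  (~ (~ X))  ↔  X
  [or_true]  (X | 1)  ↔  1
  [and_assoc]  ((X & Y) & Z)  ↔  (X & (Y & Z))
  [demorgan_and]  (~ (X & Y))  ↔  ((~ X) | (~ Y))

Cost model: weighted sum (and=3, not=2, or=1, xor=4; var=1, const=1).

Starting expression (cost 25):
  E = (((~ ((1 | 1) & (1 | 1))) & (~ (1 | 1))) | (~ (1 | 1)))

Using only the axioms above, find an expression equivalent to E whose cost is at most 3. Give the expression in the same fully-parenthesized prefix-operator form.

step 1: and_idem (→) rewrites ((1 | 1) & (1 | 1)) into (1 | 1), now (((~ (1 | 1)) & (~ (1 | 1))) | (~ (1 | 1)))
step 2: and_idem (→) rewrites ((~ (1 | 1)) & (~ (1 | 1))) into (~ (1 | 1)), now ((~ (1 | 1)) | (~ (1 | 1)))
step 3: or_idem (→) rewrites ((~ (1 | 1)) | (~ (1 | 1))) into (~ (1 | 1))
step 4: or_idem (→) rewrites (1 | 1) into 1, reaching cost 3 (bound 3)

(~ 1)   [cost 3]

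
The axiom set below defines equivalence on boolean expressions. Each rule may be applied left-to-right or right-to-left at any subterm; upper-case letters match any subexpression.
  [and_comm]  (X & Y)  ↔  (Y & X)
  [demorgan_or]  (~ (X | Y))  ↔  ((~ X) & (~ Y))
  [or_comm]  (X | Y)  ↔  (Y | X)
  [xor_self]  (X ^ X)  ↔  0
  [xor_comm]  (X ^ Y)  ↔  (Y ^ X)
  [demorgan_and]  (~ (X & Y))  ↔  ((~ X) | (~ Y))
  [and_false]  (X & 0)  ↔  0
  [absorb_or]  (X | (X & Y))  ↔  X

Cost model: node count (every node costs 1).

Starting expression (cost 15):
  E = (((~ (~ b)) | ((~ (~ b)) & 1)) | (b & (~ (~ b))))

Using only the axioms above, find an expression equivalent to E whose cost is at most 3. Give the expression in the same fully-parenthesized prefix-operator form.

(~ (~ b))   [cost 3]

step 1: absorb_or (→) rewrites ((~ (~ b)) | ((~ (~ b)) & 1)) into (~ (~ b)), now ((~ (~ b)) | (b & (~ (~ b))))
step 2: and_comm (→) rewrites (b & (~ (~ b))) into ((~ (~ b)) & b), now ((~ (~ b)) | ((~ (~ b)) & b))
step 3: absorb_or (→) rewrites ((~ (~ b)) | ((~ (~ b)) & b)) into (~ (~ b)), reaching cost 3 (bound 3)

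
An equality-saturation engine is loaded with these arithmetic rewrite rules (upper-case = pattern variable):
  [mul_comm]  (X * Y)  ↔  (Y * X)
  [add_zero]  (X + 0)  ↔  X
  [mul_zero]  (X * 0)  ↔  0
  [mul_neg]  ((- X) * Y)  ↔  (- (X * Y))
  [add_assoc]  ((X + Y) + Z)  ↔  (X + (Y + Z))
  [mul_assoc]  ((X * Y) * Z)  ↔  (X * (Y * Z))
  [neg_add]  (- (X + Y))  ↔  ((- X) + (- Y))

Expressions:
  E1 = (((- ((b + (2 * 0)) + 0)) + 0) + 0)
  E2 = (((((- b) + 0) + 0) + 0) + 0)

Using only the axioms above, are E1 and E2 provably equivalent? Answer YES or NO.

1. [mul_zero →] (2 * 0)  →  0;  E1 = (((- ((b + 0) + 0)) + 0) + 0)
2. [add_zero →] (b + 0)  →  b;  E1 = (((- (b + 0)) + 0) + 0)
3. [add_zero →] ((- (b + 0)) + 0)  →  (- (b + 0));  E1 = ((- (b + 0)) + 0)
4. [add_zero →] (b + 0)  →  b;  E1 = ((- b) + 0)
5. [add_zero ←] ((- b) + 0)  →  (((- b) + 0) + 0)
6. [add_zero ←] (((- b) + 0) + 0)  →  ((((- b) + 0) + 0) + 0)
7. [add_zero ←] (- b)  →  ((- b) + 0);  this is E2

YES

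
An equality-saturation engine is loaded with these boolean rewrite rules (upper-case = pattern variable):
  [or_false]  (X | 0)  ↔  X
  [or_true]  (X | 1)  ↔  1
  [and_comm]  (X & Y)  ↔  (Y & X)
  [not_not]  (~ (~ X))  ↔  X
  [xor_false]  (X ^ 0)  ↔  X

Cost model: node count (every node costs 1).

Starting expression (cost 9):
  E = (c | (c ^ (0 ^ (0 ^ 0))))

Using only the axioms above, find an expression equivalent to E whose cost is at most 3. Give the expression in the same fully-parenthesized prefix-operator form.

(c | c)   [cost 3]

(1) (0 ^ 0)  =[xor_false →]=  0    ⊢ (c | (c ^ (0 ^ 0)))
(2) (0 ^ 0)  =[xor_false →]=  0    ⊢ (c | (c ^ 0))
(3) (c ^ 0)  =[xor_false →]=  c    ⊢ cost 3, within 3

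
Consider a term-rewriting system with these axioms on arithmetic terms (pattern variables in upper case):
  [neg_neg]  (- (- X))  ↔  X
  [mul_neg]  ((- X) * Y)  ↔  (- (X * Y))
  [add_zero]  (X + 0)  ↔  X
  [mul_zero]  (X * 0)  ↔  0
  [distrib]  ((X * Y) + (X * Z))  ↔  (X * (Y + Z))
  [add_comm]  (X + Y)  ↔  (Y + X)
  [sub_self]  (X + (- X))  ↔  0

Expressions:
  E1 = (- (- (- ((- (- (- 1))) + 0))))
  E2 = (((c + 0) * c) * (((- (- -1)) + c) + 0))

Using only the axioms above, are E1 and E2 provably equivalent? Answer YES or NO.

NO

Every axiom is a valid identity, so a rewrite proof would force E1 and E2 to agree under every assignment.
At c=0: E1 = 1 but E2 = 0; they differ, so no derivation exists.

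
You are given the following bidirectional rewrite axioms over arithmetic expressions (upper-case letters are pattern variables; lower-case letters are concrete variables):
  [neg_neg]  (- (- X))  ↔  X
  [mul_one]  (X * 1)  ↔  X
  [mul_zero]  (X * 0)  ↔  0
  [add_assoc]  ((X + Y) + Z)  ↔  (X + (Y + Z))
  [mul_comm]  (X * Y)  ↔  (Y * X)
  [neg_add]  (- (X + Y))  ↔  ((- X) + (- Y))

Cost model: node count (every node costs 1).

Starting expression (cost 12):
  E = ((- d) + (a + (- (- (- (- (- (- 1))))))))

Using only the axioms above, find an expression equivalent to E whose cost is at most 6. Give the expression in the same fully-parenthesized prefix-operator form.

1. [neg_neg →] (- (- 1))  →  1;  E = ((- d) + (a + (- (- (- (- 1))))))
2. [neg_neg →] (- (- (- 1)))  →  (- 1);  E = ((- d) + (a + (- (- 1))))
3. [neg_neg →] (- (- 1))  →  1;  cost 6 ≤ 6, done

((- d) + (a + 1))   [cost 6]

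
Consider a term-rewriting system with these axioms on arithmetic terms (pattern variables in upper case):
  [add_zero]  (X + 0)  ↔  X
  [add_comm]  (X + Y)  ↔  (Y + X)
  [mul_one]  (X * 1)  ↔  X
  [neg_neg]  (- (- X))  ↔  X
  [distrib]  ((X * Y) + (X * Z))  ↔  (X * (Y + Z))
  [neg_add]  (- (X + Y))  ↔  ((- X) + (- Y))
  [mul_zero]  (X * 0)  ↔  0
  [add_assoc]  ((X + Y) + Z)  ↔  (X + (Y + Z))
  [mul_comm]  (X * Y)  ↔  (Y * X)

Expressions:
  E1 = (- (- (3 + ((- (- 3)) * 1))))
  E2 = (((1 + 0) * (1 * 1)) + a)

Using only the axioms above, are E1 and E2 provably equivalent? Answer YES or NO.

NO

All listed rules preserve value, hence provable equivalence implies equal values everywhere; look for a separating assignment.
a=0 gives E1 ↦ 6, E2 ↦ 1; values differ ⇒ not provably equivalent.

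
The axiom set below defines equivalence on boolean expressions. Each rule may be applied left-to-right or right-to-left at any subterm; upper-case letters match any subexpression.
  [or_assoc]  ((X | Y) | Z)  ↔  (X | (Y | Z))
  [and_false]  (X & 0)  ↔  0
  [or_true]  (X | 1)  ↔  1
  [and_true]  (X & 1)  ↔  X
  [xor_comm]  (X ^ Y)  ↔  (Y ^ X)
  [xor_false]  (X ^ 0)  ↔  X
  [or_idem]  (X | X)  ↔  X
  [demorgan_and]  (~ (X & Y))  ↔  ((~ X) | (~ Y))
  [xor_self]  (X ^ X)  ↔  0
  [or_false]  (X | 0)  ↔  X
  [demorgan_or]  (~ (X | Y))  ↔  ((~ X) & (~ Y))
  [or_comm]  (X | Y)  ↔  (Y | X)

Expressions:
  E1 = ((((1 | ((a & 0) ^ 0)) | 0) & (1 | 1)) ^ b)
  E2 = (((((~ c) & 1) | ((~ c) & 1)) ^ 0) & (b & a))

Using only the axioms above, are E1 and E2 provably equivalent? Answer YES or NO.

NO

The axioms are sound identities: if E1 ↔* E2 then E1 and E2 evaluate identically under any assignment.
Under a=0, b=0, c=0: E1 evaluates to 1, E2 to 0. Distinct ⇒ no rewrite sequence connects them.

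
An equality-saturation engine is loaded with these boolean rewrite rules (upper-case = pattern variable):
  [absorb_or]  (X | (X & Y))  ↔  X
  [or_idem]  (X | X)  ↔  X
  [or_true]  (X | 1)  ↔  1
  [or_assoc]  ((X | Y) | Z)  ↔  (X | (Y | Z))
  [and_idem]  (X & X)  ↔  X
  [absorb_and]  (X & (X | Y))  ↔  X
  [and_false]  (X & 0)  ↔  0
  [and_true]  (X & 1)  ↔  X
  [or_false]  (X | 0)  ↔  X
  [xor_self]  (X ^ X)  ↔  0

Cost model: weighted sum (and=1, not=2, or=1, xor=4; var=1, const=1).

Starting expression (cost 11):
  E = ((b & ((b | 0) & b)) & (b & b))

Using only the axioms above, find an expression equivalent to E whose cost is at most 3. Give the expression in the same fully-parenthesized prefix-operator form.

(b & b)   [cost 3]

1. [or_false →] (b | 0)  →  b;  E = ((b & (b & b)) & (b & b))
2. [and_idem →] (b & b)  →  b;  E = ((b & b) & (b & b))
3. [and_idem →] ((b & b) & (b & b))  →  (b & b);  cost 3 ≤ 3, done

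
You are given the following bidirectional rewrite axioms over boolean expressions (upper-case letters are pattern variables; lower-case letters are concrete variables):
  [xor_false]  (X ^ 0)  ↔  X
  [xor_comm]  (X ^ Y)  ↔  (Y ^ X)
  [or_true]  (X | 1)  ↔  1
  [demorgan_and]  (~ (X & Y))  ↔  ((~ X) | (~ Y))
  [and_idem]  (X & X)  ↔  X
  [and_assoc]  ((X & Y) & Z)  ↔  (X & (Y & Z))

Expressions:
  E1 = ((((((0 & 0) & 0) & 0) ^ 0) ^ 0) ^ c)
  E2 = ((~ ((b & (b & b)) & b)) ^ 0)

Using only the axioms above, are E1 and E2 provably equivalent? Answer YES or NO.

NO

All listed rules preserve value, hence provable equivalence implies equal values everywhere; look for a separating assignment.
b=0, c=0 gives E1 ↦ 0, E2 ↦ 1; values differ ⇒ not provably equivalent.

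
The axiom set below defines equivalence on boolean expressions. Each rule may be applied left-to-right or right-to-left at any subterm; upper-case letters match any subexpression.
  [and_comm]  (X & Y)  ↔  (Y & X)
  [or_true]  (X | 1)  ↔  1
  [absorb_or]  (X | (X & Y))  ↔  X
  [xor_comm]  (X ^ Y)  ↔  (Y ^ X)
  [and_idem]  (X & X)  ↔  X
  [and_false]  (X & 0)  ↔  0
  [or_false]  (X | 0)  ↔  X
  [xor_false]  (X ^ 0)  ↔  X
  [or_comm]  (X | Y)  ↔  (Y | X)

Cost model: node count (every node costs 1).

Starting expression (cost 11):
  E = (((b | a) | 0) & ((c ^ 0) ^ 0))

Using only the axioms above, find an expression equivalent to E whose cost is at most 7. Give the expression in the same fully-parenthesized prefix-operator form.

((b | a) & (c ^ 0))   [cost 7]

(1) (c ^ 0)  =[xor_false →]=  c    ⊢ (((b | a) | 0) & (c ^ 0))
(2) ((b | a) | 0)  =[or_false →]=  (b | a)    ⊢ cost 7, within 7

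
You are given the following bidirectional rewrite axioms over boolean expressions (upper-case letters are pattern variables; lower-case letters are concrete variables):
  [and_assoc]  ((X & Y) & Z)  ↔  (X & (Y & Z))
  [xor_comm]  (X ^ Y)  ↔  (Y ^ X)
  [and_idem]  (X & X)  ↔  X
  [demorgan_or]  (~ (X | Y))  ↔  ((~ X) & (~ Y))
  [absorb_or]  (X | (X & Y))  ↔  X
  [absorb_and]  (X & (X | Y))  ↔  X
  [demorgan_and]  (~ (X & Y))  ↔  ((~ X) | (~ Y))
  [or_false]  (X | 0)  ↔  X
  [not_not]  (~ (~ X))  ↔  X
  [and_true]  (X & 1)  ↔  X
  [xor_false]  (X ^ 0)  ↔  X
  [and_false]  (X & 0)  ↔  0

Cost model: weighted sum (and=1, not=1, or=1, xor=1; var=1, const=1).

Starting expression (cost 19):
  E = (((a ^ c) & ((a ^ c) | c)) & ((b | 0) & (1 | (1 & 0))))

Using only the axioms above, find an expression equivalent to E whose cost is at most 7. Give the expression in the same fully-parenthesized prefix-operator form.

((a ^ c) & (b & 1))   [cost 7]

step 1: absorb_or (→) rewrites (1 | (1 & 0)) into 1, now (((a ^ c) & ((a ^ c) | c)) & ((b | 0) & 1))
step 2: absorb_and (→) rewrites ((a ^ c) & ((a ^ c) | c)) into (a ^ c), now ((a ^ c) & ((b | 0) & 1))
step 3: or_false (→) rewrites (b | 0) into b, reaching cost 7 (bound 7)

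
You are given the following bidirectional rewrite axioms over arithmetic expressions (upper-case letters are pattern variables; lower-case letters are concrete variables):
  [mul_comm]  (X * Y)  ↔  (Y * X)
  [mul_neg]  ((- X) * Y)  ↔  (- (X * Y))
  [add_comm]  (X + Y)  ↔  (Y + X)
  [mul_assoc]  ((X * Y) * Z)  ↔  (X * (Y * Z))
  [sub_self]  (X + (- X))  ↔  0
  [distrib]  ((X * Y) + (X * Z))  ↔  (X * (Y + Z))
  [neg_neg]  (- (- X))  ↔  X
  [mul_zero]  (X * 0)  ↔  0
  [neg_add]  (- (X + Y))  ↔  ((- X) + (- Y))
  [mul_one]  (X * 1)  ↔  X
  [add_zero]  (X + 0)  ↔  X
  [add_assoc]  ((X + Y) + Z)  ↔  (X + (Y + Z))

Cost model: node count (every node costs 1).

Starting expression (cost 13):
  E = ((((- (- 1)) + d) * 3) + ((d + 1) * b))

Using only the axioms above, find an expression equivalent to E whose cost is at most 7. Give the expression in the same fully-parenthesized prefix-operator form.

((1 + d) * (3 + b))   [cost 7]

step 1: add_comm (→) rewrites (d + 1) into (1 + d), now ((((- (- 1)) + d) * 3) + ((1 + d) * b))
step 2: neg_neg (→) rewrites (- (- 1)) into 1, now (((1 + d) * 3) + ((1 + d) * b))
step 3: distrib (→) rewrites (((1 + d) * 3) + ((1 + d) * b)) into ((1 + d) * (3 + b)), reaching cost 7 (bound 7)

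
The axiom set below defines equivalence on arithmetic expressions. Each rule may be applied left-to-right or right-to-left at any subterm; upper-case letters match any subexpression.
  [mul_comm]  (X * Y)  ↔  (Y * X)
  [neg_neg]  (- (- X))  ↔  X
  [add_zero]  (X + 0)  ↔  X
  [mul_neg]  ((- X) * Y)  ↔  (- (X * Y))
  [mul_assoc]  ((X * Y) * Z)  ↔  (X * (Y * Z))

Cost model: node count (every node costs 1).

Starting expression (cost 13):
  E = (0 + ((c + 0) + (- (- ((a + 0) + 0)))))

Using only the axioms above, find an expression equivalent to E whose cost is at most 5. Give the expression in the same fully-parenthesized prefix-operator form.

(1) (- (- ((a + 0) + 0)))  =[neg_neg →]=  ((a + 0) + 0)    ⊢ (0 + ((c + 0) + ((a + 0) + 0)))
(2) (c + 0)  =[add_zero →]=  c    ⊢ (0 + (c + ((a + 0) + 0)))
(3) ((a + 0) + 0)  =[add_zero →]=  (a + 0)    ⊢ (0 + (c + (a + 0)))
(4) (a + 0)  =[add_zero →]=  a    ⊢ cost 5, within 5

(0 + (c + a))   [cost 5]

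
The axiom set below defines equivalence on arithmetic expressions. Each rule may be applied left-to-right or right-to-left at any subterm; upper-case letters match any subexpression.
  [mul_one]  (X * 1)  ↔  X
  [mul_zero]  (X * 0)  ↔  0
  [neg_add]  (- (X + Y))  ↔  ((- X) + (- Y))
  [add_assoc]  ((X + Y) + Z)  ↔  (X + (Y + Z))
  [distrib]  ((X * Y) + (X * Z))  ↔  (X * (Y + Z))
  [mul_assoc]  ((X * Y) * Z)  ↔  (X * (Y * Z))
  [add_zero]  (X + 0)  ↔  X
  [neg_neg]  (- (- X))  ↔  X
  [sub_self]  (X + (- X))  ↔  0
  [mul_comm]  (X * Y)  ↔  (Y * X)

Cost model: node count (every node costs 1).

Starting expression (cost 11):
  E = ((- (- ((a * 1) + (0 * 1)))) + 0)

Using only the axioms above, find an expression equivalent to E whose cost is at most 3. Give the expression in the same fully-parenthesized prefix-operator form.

step 1: neg_neg (→) rewrites (- (- ((a * 1) + (0 * 1)))) into ((a * 1) + (0 * 1)), now (((a * 1) + (0 * 1)) + 0)
step 2: mul_one (→) rewrites (0 * 1) into 0, now (((a * 1) + 0) + 0)
step 3: add_zero (→) rewrites ((a * 1) + 0) into (a * 1), now ((a * 1) + 0)
step 4: mul_one (→) rewrites (a * 1) into a, reaching cost 3 (bound 3)

(a + 0)   [cost 3]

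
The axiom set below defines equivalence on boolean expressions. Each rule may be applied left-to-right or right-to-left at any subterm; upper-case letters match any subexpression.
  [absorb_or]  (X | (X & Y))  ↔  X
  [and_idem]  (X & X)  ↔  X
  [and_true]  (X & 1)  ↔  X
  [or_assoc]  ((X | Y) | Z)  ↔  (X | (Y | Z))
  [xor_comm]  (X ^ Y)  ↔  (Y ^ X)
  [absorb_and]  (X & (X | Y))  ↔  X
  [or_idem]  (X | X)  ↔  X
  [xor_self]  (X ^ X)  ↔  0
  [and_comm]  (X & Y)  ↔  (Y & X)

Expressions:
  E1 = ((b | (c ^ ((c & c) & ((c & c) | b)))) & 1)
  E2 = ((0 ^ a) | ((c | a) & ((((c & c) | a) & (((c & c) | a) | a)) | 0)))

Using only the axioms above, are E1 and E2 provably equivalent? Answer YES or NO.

The axioms are sound identities: if E1 ↔* E2 then E1 and E2 evaluate identically under any assignment.
Under a=0, b=0, c=1: E1 evaluates to 0, E2 to 1. Distinct ⇒ no rewrite sequence connects them.

NO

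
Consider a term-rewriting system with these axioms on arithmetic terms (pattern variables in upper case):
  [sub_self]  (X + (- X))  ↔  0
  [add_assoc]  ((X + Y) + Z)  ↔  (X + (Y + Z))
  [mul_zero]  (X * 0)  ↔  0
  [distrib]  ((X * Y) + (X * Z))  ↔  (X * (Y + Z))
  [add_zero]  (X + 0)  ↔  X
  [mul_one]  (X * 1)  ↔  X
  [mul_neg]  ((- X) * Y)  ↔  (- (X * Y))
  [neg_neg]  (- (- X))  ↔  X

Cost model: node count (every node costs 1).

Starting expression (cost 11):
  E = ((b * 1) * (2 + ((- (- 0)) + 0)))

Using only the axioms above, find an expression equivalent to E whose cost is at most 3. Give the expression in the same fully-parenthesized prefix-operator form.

(b * 2)   [cost 3]

step 1: add_zero (→) rewrites ((- (- 0)) + 0) into (- (- 0)), now ((b * 1) * (2 + (- (- 0))))
step 2: neg_neg (→) rewrites (- (- 0)) into 0, now ((b * 1) * (2 + 0))
step 3: mul_one (→) rewrites (b * 1) into b, now (b * (2 + 0))
step 4: add_zero (→) rewrites (2 + 0) into 2, reaching cost 3 (bound 3)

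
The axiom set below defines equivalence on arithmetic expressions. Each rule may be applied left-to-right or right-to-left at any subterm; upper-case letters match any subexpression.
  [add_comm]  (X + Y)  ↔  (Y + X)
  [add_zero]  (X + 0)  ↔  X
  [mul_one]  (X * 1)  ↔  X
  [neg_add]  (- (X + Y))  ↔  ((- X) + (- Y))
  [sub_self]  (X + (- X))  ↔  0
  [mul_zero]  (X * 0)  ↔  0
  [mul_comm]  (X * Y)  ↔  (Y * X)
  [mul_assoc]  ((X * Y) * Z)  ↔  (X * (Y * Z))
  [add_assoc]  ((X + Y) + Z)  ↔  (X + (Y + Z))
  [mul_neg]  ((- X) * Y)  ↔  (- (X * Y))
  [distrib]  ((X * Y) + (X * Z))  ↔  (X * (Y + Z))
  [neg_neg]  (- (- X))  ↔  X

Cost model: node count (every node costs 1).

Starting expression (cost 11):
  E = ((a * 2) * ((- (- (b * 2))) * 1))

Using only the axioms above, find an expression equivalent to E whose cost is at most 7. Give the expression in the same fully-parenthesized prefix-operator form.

((a * 2) * (b * 2))   [cost 7]

(1) (- (- (b * 2)))  =[neg_neg →]=  (b * 2)    ⊢ ((a * 2) * ((b * 2) * 1))
(2) ((b * 2) * 1)  =[mul_one →]=  (b * 2)    ⊢ cost 7, within 7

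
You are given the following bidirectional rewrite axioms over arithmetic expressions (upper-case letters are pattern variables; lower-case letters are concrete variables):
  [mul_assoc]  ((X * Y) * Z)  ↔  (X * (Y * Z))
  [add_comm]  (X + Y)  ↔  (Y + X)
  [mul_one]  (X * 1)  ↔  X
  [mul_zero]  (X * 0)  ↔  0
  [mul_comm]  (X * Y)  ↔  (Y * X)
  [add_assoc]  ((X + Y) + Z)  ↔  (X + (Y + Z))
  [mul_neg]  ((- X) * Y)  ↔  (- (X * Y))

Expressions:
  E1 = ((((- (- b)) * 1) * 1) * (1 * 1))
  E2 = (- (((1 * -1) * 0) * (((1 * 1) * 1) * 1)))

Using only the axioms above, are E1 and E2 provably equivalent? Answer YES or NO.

The axioms are sound identities: if E1 ↔* E2 then E1 and E2 evaluate identically under any assignment.
Under b=1: E1 evaluates to 1, E2 to 0. Distinct ⇒ no rewrite sequence connects them.

NO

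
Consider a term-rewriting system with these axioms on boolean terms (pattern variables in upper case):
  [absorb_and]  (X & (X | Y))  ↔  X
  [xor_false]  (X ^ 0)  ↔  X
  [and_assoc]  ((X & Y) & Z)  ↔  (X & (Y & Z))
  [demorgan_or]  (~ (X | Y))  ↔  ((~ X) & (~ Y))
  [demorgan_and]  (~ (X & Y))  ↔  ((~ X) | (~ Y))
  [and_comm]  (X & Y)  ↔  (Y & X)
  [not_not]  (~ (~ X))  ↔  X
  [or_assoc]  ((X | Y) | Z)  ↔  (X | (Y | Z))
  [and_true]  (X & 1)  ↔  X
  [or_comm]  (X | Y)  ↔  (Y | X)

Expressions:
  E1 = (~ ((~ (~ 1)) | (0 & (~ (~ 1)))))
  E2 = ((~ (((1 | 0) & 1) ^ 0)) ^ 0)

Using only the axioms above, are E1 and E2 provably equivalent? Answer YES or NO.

YES

1. [not_not →] (~ (~ 1))  →  1;  E1 = (~ ((~ (~ 1)) | (0 & 1)))
2. [not_not →] (~ (~ 1))  →  1;  E1 = (~ (1 | (0 & 1)))
3. [and_true →] (0 & 1)  →  0;  E1 = (~ (1 | 0))
4. [xor_false ←] (~ (1 | 0))  →  ((~ (1 | 0)) ^ 0)
5. [and_true ←] (1 | 0)  →  ((1 | 0) & 1);  E1 = ((~ ((1 | 0) & 1)) ^ 0)
6. [xor_false ←] ((1 | 0) & 1)  →  (((1 | 0) & 1) ^ 0);  this is E2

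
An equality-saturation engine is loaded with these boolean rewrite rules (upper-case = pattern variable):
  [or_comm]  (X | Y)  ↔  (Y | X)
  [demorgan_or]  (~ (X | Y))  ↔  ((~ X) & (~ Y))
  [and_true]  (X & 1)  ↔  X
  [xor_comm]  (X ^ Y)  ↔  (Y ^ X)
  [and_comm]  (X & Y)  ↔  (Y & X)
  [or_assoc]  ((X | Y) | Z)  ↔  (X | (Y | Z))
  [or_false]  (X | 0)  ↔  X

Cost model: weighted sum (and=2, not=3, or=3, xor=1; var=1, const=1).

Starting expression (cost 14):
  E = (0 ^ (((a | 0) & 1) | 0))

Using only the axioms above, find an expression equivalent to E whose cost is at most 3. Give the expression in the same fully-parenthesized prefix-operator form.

(0 ^ a)   [cost 3]

1. [or_false →] (((a | 0) & 1) | 0)  →  ((a | 0) & 1);  E = (0 ^ ((a | 0) & 1))
2. [or_false →] (a | 0)  →  a;  E = (0 ^ (a & 1))
3. [and_true →] (a & 1)  →  a;  cost 3 ≤ 3, done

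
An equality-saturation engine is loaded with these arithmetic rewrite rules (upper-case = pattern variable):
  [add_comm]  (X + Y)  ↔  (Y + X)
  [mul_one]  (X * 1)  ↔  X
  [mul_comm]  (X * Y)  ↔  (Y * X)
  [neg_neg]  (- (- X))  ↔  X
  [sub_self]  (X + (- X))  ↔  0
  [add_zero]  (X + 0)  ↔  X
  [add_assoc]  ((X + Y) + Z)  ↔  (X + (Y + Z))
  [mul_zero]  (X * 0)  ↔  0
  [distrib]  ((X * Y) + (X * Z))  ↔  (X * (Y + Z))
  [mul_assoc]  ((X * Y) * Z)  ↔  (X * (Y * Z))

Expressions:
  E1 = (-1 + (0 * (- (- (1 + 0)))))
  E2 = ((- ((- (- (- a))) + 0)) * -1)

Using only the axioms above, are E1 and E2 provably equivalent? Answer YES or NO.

NO

Every axiom is a valid identity, so a rewrite proof would force E1 and E2 to agree under every assignment.
At a=0: E1 = -1 but E2 = 0; they differ, so no derivation exists.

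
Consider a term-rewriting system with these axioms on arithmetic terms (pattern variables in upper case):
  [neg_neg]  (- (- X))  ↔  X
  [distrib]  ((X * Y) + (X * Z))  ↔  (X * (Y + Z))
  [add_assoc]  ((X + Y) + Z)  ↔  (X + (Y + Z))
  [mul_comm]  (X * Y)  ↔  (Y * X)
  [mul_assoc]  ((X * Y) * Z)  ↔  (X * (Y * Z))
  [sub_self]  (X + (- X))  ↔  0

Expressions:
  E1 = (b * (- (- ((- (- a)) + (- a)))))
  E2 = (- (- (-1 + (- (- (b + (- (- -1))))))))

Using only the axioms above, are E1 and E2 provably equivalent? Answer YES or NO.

NO

Every axiom is a valid identity, so a rewrite proof would force E1 and E2 to agree under every assignment.
At a=0, b=0: E1 = 0 but E2 = -2; they differ, so no derivation exists.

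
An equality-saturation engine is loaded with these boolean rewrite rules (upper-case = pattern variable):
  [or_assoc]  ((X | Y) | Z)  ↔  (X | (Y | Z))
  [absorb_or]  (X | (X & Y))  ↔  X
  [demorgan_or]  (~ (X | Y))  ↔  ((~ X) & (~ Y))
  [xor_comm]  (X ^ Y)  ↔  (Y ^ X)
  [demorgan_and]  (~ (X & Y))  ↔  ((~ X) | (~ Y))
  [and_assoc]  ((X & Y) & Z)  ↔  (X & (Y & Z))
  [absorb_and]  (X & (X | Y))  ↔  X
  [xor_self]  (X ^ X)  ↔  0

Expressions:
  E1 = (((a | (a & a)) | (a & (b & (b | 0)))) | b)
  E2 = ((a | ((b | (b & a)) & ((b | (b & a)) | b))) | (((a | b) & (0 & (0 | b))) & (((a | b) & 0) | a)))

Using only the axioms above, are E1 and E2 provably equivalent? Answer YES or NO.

YES

step 1: absorb_and (→) rewrites (b & (b | 0)) into b, now (((a | (a & a)) | (a & b)) | b)
step 2: absorb_or (→) rewrites (a | (a & a)) into a, now ((a | (a & b)) | b)
step 3: absorb_or (→) rewrites (a | (a & b)) into a, now (a | b)
step 4: absorb_or (←) rewrites (a | b) into ((a | b) | ((a | b) & 0))
step 5: absorb_or (←) rewrites b into (b | (b & a)), now ((a | (b | (b & a))) | ((a | b) & 0))
step 6: absorb_and (←) rewrites ((a | b) & 0) into (((a | b) & 0) & (((a | b) & 0) | a)), now ((a | (b | (b & a))) | (((a | b) & 0) & (((a | b) & 0) | a)))
step 7: absorb_and (←) rewrites 0 into (0 & (0 | b)), now ((a | (b | (b & a))) | (((a | b) & (0 & (0 | b))) & (((a | b) & 0) | a)))
step 8: absorb_and (←) rewrites (b | (b & a)) into ((b | (b & a)) & ((b | (b & a)) | b)), which is E2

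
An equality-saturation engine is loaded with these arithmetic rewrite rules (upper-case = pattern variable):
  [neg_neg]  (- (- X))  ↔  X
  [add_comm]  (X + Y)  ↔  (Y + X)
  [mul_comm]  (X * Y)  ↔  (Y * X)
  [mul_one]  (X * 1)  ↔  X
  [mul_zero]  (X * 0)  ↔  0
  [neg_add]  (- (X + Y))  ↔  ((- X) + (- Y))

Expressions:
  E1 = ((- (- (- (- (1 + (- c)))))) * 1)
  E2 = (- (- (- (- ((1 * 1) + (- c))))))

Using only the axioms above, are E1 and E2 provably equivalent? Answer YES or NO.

step 1: mul_one (→) rewrites ((- (- (- (- (1 + (- c)))))) * 1) into (- (- (- (- (1 + (- c))))))
step 2: neg_neg (→) rewrites (- (- (- (1 + (- c))))) into (- (1 + (- c))), now (- (- (1 + (- c))))
step 3: mul_one (←) rewrites 1 into (1 * 1), now (- (- ((1 * 1) + (- c))))
step 4: neg_neg (←) rewrites (- ((1 * 1) + (- c))) into (- (- (- ((1 * 1) + (- c))))), which is E2

YES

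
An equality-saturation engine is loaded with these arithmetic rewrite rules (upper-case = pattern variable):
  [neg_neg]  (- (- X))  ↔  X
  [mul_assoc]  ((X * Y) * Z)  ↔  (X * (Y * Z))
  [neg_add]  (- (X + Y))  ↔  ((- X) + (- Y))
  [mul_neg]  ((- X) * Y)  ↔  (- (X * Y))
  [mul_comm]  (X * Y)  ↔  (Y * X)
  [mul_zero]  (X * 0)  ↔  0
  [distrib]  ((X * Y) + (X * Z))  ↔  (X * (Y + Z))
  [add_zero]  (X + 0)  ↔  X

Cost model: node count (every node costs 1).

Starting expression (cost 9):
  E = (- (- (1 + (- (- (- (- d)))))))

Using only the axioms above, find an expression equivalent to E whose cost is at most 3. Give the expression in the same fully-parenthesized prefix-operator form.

(1) (- (- (- d)))  =[neg_neg →]=  (- d)    ⊢ (- (- (1 + (- (- d)))))
(2) (- (- (1 + (- (- d)))))  =[neg_neg →]=  (1 + (- (- d)))
(3) (- (- d))  =[neg_neg →]=  d    ⊢ cost 3, within 3

(1 + d)   [cost 3]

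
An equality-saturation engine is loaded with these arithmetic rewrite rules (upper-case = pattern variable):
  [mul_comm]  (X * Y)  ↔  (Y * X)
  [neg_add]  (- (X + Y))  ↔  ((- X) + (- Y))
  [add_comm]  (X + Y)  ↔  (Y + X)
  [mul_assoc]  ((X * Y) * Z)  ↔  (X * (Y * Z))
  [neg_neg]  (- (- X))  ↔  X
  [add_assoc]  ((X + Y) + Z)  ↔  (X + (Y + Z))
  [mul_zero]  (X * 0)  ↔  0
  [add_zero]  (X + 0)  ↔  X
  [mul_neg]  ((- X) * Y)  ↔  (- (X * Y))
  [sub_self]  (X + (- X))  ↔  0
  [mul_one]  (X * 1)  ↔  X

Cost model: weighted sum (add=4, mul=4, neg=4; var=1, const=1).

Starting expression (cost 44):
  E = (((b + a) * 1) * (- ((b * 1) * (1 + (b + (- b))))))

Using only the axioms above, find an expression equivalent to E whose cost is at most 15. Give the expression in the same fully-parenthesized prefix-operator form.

1. [sub_self →] (b + (- b))  →  0;  E = (((b + a) * 1) * (- ((b * 1) * (1 + 0))))
2. [add_zero →] (1 + 0)  →  1;  E = (((b + a) * 1) * (- ((b * 1) * 1)))
3. [mul_one →] ((b * 1) * 1)  →  (b * 1);  E = (((b + a) * 1) * (- (b * 1)))
4. [mul_one →] ((b + a) * 1)  →  (b + a);  E = ((b + a) * (- (b * 1)))
5. [mul_one →] (b * 1)  →  b;  cost 15 ≤ 15, done

((b + a) * (- b))   [cost 15]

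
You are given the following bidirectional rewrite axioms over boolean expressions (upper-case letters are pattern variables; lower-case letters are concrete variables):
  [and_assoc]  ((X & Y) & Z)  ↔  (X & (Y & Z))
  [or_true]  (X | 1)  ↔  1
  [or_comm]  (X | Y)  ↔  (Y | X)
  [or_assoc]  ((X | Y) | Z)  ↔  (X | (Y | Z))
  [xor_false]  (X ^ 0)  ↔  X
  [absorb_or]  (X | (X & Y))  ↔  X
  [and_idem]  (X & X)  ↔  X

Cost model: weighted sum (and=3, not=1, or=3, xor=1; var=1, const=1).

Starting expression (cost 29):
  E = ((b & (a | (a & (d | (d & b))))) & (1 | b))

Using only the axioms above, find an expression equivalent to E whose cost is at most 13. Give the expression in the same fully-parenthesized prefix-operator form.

1. [absorb_or →] (d | (d & b))  →  d;  E = ((b & (a | (a & d))) & (1 | b))
2. [or_comm →] (1 | b)  →  (b | 1);  E = ((b & (a | (a & d))) & (b | 1))
3. [absorb_or →] (a | (a & d))  →  a;  cost 13 ≤ 13, done

((b & a) & (b | 1))   [cost 13]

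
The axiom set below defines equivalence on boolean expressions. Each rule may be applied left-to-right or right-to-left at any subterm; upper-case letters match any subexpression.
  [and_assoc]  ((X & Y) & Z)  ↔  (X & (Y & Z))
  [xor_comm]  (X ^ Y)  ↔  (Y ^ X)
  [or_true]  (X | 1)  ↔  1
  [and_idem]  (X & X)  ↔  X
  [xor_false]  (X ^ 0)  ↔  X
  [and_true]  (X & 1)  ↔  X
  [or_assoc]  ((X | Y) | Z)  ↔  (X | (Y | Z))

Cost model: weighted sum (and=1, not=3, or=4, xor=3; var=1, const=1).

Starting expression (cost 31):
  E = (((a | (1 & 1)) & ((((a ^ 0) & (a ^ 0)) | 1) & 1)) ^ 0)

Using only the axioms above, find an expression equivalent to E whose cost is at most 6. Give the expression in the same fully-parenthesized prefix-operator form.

1. [and_idem →] ((a ^ 0) & (a ^ 0))  →  (a ^ 0);  E = (((a | (1 & 1)) & (((a ^ 0) | 1) & 1)) ^ 0)
2. [xor_false →] (a ^ 0)  →  a;  E = (((a | (1 & 1)) & ((a | 1) & 1)) ^ 0)
3. [and_idem →] (1 & 1)  →  1;  E = (((a | 1) & ((a | 1) & 1)) ^ 0)
4. [and_true →] ((a | 1) & 1)  →  (a | 1);  E = (((a | 1) & (a | 1)) ^ 0)
5. [and_idem →] ((a | 1) & (a | 1))  →  (a | 1);  E = ((a | 1) ^ 0)
6. [xor_false →] ((a | 1) ^ 0)  →  (a | 1);  cost 6 ≤ 6, done

(a | 1)   [cost 6]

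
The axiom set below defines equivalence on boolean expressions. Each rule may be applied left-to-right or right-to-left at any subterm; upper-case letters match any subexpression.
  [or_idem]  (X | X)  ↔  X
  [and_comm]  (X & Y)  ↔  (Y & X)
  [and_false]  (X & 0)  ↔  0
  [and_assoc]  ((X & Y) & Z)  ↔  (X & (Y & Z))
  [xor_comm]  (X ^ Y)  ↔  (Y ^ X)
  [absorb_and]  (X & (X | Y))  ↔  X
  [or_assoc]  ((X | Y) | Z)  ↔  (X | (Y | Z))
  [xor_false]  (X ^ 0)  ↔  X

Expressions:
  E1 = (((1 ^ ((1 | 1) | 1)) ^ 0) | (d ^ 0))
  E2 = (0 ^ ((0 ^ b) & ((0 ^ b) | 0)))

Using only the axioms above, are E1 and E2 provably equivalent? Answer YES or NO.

NO

Every axiom is a valid identity, so a rewrite proof would force E1 and E2 to agree under every assignment.
At b=0, d=1: E1 = 1 but E2 = 0; they differ, so no derivation exists.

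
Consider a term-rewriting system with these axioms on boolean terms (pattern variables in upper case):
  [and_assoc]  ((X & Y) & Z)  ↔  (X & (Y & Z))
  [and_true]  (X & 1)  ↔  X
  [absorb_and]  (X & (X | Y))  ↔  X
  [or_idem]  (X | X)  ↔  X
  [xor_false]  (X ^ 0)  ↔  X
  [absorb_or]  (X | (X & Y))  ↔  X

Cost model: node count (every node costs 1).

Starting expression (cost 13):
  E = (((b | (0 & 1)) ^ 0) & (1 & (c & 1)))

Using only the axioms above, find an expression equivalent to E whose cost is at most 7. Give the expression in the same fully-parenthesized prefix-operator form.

1. [and_true →] (c & 1)  →  c;  E = (((b | (0 & 1)) ^ 0) & (1 & c))
2. [and_true →] (0 & 1)  →  0;  E = (((b | 0) ^ 0) & (1 & c))
3. [xor_false →] ((b | 0) ^ 0)  →  (b | 0);  cost 7 ≤ 7, done

((b | 0) & (1 & c))   [cost 7]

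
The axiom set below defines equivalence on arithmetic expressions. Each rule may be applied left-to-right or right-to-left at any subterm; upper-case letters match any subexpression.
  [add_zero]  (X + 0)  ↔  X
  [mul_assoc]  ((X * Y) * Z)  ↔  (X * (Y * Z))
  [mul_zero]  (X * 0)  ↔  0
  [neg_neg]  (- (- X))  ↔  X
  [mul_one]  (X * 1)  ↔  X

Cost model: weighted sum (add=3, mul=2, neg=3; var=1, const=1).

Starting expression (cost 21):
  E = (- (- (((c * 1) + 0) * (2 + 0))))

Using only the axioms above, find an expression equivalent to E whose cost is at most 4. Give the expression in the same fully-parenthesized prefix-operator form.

(c * 2)   [cost 4]

1. [neg_neg →] (- (- (((c * 1) + 0) * (2 + 0))))  →  (((c * 1) + 0) * (2 + 0))
2. [add_zero →] (2 + 0)  →  2;  E = (((c * 1) + 0) * 2)
3. [add_zero →] ((c * 1) + 0)  →  (c * 1);  E = ((c * 1) * 2)
4. [mul_one →] (c * 1)  →  c;  cost 4 ≤ 4, done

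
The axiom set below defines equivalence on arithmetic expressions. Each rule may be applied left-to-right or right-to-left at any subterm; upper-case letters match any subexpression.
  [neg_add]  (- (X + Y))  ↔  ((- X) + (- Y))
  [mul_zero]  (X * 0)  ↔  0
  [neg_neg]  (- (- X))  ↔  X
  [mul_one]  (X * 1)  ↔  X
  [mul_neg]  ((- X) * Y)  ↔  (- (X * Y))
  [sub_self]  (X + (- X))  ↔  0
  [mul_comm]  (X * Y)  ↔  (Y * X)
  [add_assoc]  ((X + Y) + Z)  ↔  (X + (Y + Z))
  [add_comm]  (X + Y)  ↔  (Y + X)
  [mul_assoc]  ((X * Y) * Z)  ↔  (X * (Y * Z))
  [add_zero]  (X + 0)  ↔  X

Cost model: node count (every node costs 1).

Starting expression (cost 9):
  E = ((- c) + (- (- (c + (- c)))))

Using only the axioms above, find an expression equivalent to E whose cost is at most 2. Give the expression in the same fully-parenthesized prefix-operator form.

(1) (- (- (c + (- c))))  =[neg_neg →]=  (c + (- c))    ⊢ ((- c) + (c + (- c)))
(2) (c + (- c))  =[sub_self →]=  0    ⊢ ((- c) + 0)
(3) ((- c) + 0)  =[add_zero →]=  (- c)    ⊢ cost 2, within 2

(- c)   [cost 2]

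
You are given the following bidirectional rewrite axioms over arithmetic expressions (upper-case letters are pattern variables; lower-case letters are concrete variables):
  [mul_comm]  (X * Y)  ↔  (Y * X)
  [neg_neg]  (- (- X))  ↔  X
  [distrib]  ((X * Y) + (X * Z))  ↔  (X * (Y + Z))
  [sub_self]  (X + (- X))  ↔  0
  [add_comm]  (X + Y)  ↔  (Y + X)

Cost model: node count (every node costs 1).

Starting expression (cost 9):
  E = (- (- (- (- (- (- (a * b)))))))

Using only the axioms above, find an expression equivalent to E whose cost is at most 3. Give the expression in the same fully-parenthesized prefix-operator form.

(a * b)   [cost 3]

1. [neg_neg →] (- (- (- (- (- (- (a * b)))))))  →  (- (- (- (- (a * b)))))
2. [neg_neg →] (- (- (- (- (a * b)))))  →  (- (- (a * b)))
3. [neg_neg →] (- (- (a * b)))  →  (a * b);  cost 3 ≤ 3, done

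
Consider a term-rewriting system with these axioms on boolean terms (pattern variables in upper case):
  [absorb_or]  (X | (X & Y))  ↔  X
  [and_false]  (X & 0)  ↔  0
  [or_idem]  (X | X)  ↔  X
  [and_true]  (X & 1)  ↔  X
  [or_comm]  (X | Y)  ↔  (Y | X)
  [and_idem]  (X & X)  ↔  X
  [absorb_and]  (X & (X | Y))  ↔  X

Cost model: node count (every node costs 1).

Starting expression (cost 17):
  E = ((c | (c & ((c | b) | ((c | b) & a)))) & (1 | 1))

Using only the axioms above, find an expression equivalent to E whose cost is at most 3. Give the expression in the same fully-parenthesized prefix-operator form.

(c & 1)   [cost 3]

1. [absorb_or →] ((c | b) | ((c | b) & a))  →  (c | b);  E = ((c | (c & (c | b))) & (1 | 1))
2. [absorb_and →] (c & (c | b))  →  c;  E = ((c | c) & (1 | 1))
3. [or_idem →] (1 | 1)  →  1;  E = ((c | c) & 1)
4. [or_idem →] (c | c)  →  c;  cost 3 ≤ 3, done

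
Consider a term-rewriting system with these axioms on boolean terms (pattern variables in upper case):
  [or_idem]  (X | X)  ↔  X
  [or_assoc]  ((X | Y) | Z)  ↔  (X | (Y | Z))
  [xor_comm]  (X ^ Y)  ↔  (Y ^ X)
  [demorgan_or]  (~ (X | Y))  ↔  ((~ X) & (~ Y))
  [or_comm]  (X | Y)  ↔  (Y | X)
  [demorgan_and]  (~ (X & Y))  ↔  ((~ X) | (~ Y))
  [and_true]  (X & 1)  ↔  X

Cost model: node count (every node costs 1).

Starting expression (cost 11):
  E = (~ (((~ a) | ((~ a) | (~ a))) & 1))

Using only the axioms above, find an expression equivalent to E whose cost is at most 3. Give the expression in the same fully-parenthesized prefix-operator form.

1. [or_idem →] ((~ a) | (~ a))  →  (~ a);  E = (~ (((~ a) | (~ a)) & 1))
2. [or_idem →] ((~ a) | (~ a))  →  (~ a);  E = (~ ((~ a) & 1))
3. [and_true →] ((~ a) & 1)  →  (~ a);  cost 3 ≤ 3, done

(~ (~ a))   [cost 3]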